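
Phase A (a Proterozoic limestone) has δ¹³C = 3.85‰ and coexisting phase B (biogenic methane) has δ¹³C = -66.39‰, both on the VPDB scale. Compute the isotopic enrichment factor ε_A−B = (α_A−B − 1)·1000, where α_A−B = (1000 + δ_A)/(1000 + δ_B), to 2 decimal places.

75.23‰

α_A−B = (1000 + 3.85) / (1000 + -66.39) = 1003.85 / 933.61 = 1.075235
ε_A−B = (1.075235 − 1) × 1000 = 75.235‰
(The approximation ε ≈ δ_A − δ_B would give 70.24‰.)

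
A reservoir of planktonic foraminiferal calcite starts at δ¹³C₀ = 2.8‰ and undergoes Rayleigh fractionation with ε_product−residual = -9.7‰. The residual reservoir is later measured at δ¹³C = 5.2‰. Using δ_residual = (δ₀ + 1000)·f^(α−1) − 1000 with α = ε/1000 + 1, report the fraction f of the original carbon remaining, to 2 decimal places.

α − 1 = ε/1000 = -0.0097
(δ_res + 1000)/(δ₀ + 1000) = (5.2 + 1000)/(2.8 + 1000) = 1005.2/1002.8 = 1.002393
f = 1.002393^(1/-0.0097) = exp(ln(1.002393)/-0.0097) = exp(0.00239/-0.0097)
f = exp(-0.2464) = 0.7816

0.78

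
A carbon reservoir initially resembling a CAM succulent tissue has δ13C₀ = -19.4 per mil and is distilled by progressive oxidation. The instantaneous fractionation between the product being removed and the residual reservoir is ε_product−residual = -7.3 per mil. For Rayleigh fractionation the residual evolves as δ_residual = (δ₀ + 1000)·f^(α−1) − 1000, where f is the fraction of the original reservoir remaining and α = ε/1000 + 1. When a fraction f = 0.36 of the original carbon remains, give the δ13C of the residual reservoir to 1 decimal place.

-12.1 per mil

Rayleigh residual: δ_res = (δ₀ + 1000)·f^(α−1) − 1000
α = ε/1000 + 1 = 0.99270, so α − 1 = -0.00730
f^(α−1) = 0.36^(-0.00730) = 1.007486
δ_res = (-19.4 + 1000) × 1.007486 − 1000 = 987.941 − 1000 = -12.06 per mil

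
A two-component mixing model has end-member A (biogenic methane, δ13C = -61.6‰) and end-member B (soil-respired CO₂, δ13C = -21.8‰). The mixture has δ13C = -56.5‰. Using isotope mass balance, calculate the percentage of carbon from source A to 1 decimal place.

87.2%

δ_mix = f_A·δ_A + (1 − f_A)·δ_B  ⇒  f_A = (δ_mix − δ_B)/(δ_A − δ_B)
f_A = (-56.5 − (-21.8)) / (-61.6 − (-21.8))
f_A = -34.7 / -39.8 = 0.8719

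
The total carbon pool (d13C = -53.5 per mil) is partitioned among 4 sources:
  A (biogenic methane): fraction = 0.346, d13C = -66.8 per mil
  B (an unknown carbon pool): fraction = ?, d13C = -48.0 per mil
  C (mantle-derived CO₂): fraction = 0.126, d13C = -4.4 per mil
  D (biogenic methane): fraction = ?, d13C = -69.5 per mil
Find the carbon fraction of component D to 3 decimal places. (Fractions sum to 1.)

Let f_D and f_B be the unknown fractions; fractions sum to 1 so f_D + f_B = 0.528.
Mass balance: Σ fᵢ·δᵢ = δ_bulk ⇒ f_D·(-69.5) + f_B·(-48.0) = -53.5 − (-23.667) = -29.833
Substitute f_B = 0.528 − f_D:
f_D·(-69.5 − -48.0) = -29.833 − 0.528×(-48.0) = -4.489
f_D = -4.489 / -21.5 = 0.2088

0.209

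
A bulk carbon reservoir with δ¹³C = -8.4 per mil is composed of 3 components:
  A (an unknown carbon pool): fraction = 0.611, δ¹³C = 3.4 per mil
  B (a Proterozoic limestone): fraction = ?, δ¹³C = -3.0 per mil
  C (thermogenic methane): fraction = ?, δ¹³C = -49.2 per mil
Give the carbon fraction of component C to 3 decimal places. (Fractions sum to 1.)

Let f_C and f_B be the unknown fractions; fractions sum to 1 so f_C + f_B = 0.389.
Mass balance: Σ fᵢ·δᵢ = δ_bulk ⇒ f_C·(-49.2) + f_B·(-3.0) = -8.4 − (2.077) = -10.477
Substitute f_B = 0.389 − f_C:
f_C·(-49.2 − -3.0) = -10.477 − 0.389×(-3.0) = -9.310
f_C = -9.310 / -46.2 = 0.2015

0.202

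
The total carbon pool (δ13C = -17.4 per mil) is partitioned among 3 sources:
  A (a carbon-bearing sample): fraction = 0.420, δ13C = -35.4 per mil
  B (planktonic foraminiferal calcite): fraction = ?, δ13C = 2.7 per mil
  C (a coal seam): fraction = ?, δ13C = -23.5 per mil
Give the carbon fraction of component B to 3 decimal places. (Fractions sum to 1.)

Let f_B and f_C be the unknown fractions; fractions sum to 1 so f_B + f_C = 0.580.
Mass balance: Σ fᵢ·δᵢ = δ_bulk ⇒ f_B·(2.7) + f_C·(-23.5) = -17.4 − (-14.868) = -2.532
Substitute f_C = 0.580 − f_B:
f_B·(2.7 − -23.5) = -2.532 − 0.580×(-23.5) = 11.098
f_B = 11.098 / 26.2 = 0.4236

0.424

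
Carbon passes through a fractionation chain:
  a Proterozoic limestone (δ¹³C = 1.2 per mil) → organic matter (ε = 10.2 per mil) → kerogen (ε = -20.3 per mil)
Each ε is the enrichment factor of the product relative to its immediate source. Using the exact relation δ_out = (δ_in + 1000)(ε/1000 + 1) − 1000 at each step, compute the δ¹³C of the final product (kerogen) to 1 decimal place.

-9.1 per mil

step 1: δ = (1.20 + 1000)·(10.2/1000 + 1) − 1000 = 11.41 per mil
step 2: δ = (11.41 + 1000)·(-20.3/1000 + 1) − 1000 = -9.12 per mil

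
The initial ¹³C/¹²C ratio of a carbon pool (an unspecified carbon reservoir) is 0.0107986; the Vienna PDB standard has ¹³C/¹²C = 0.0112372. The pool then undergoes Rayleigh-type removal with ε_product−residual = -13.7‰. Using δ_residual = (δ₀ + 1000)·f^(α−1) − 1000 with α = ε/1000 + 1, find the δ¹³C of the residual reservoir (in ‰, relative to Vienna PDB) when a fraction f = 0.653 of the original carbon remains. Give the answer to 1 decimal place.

δ₀ = (0.0107986/0.0112372 − 1)×1000 = (0.960969 − 1)×1000 = -39.031‰
α − 1 = ε/1000 = -0.0137
f^(α−1) = 0.653^(-0.0137) = 1.005856
δ_res = (-39.031 + 1000) × 1.005856 − 1000 = 966.596 − 1000 = -33.40‰

-33.4‰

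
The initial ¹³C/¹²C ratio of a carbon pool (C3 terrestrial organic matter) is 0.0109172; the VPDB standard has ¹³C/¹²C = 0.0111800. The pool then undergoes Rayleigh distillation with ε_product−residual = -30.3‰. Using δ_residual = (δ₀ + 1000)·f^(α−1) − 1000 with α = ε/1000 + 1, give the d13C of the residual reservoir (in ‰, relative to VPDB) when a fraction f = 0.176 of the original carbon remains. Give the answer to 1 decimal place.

29.3‰

δ₀ = (0.0109172/0.0111800 − 1)×1000 = (0.976494 − 1)×1000 = -23.506‰
α − 1 = ε/1000 = -0.0303
f^(α−1) = 0.176^(-0.0303) = 1.054049
δ_res = (-23.506 + 1000) × 1.054049 − 1000 = 1029.273 − 1000 = 29.27‰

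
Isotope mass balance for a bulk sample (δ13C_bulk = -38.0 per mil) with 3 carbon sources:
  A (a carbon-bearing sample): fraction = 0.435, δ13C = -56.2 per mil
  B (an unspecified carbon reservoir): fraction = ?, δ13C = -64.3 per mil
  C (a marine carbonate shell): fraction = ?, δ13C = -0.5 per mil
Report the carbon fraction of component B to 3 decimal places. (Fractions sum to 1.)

Let f_B and f_C be the unknown fractions; fractions sum to 1 so f_B + f_C = 0.565.
Mass balance: Σ fᵢ·δᵢ = δ_bulk ⇒ f_B·(-64.3) + f_C·(-0.5) = -38.0 − (-24.447) = -13.553
Substitute f_C = 0.565 − f_B:
f_B·(-64.3 − -0.5) = -13.553 − 0.565×(-0.5) = -13.270
f_B = -13.270 / -63.8 = 0.2080

0.208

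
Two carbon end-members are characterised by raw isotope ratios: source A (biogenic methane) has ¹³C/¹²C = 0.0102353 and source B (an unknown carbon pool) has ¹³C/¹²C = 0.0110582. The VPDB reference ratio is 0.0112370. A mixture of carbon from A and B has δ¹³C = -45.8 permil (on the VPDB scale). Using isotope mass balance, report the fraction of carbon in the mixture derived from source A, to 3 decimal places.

δ_A = (0.0102353/0.0112370 − 1)×1000 = (0.910857 − 1)×1000 = -89.143 permil
δ_B = (0.0110582/0.0112370 − 1)×1000 = (0.984088 − 1)×1000 = -15.912 permil
f_A = (δ_mix − δ_B)/(δ_A − δ_B) = (-45.8 − (-15.912))/(-89.143 − (-15.912))
f_A = -29.888 / -73.231 = 0.4081

0.408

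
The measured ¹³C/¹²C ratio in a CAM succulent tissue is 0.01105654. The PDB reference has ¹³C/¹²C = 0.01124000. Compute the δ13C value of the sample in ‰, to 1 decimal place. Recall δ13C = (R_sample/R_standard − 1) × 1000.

-16.3‰

δ13C = (R_sample / R_standard − 1) × 1000
R_sample / R_standard = 0.01105654 / 0.01124000 = 0.983678
δ13C = (0.983678 − 1) × 1000 = -16.32‰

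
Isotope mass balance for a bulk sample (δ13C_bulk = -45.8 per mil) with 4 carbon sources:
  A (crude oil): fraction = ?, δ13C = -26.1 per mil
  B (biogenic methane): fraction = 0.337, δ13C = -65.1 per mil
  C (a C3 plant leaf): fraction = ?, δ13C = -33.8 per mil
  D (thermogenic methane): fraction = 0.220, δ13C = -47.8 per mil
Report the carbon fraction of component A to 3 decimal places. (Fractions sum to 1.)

Let f_A and f_C be the unknown fractions; fractions sum to 1 so f_A + f_C = 0.443.
Mass balance: Σ fᵢ·δᵢ = δ_bulk ⇒ f_A·(-26.1) + f_C·(-33.8) = -45.8 − (-32.455) = -13.345
Substitute f_C = 0.443 − f_A:
f_A·(-26.1 − -33.8) = -13.345 − 0.443×(-33.8) = 1.628
f_A = 1.628 / 7.7 = 0.2114

0.211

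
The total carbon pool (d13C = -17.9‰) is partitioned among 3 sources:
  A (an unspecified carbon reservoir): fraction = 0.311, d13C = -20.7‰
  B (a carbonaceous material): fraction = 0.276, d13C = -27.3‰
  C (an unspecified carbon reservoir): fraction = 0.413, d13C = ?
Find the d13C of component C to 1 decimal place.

-9.5‰

Isotope mass balance: δ_bulk = Σ fᵢ·δᵢ.
-17.9 = 0.311×(-20.7) + 0.276×(-27.3) + 0.413×δ_C
0.413·δ_C = -17.9 − (-13.973) = -3.927
δ_C = -3.927 / 0.413 = -9.51‰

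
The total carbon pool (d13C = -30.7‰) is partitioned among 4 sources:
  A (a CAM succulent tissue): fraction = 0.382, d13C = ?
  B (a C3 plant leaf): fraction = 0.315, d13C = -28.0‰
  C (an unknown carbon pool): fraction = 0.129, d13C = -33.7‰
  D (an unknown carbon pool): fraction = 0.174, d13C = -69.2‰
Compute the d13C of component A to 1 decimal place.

Isotope mass balance: δ_bulk = Σ fᵢ·δᵢ.
-30.7 = 0.382×δ_A + 0.315×(-28.0) + 0.129×(-33.7) + 0.174×(-69.2)
0.382·δ_A = -30.7 − (-25.208) = -5.492
δ_A = -5.492 / 0.382 = -14.38‰

-14.4‰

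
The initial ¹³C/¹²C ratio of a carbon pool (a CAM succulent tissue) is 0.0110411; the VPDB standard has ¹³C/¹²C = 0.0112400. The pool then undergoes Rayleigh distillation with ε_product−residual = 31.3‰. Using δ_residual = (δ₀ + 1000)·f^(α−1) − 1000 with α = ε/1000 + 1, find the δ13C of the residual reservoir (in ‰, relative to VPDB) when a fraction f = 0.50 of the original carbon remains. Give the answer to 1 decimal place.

-38.8‰

δ₀ = (0.0110411/0.0112400 − 1)×1000 = (0.982304 − 1)×1000 = -17.696‰
α − 1 = ε/1000 = 0.0313
f^(α−1) = 0.50^(0.0313) = 0.978538
δ_res = (-17.696 + 1000) × 0.978538 − 1000 = 961.222 − 1000 = -38.78‰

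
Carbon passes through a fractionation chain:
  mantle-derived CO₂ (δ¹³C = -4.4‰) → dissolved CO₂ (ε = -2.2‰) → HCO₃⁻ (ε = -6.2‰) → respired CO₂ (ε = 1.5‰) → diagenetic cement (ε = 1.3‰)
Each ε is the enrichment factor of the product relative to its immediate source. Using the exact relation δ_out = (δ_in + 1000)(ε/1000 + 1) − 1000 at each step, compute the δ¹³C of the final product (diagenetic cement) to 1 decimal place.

step 1: δ = (-4.40 + 1000)·(-2.2/1000 + 1) − 1000 = -6.59‰
step 2: δ = (-6.59 + 1000)·(-6.2/1000 + 1) − 1000 = -12.75‰
step 3: δ = (-12.75 + 1000)·(1.5/1000 + 1) − 1000 = -11.27‰
step 4: δ = (-11.27 + 1000)·(1.3/1000 + 1) − 1000 = -9.98‰

-10.0‰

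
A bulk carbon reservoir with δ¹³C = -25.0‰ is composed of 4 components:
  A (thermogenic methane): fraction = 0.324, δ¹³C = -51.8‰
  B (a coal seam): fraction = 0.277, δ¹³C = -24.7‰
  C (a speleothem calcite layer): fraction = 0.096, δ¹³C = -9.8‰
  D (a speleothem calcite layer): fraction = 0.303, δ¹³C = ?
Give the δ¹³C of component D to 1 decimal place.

-1.4‰

Isotope mass balance: δ_bulk = Σ fᵢ·δᵢ.
-25.0 = 0.324×(-51.8) + 0.277×(-24.7) + 0.096×(-9.8) + 0.303×δ_D
0.303·δ_D = -25.0 − (-24.566) = -0.434
δ_D = -0.434 / 0.303 = -1.43‰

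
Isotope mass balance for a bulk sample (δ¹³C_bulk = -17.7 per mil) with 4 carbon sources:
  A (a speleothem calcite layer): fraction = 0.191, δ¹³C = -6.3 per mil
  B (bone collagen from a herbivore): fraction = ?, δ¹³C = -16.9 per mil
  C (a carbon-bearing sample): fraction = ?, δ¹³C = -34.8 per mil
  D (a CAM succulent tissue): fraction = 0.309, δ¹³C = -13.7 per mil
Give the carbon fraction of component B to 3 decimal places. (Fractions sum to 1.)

Let f_B and f_C be the unknown fractions; fractions sum to 1 so f_B + f_C = 0.500.
Mass balance: Σ fᵢ·δᵢ = δ_bulk ⇒ f_B·(-16.9) + f_C·(-34.8) = -17.7 − (-5.437) = -12.263
Substitute f_C = 0.500 − f_B:
f_B·(-16.9 − -34.8) = -12.263 − 0.500×(-34.8) = 5.137
f_B = 5.137 / 17.9 = 0.2870

0.287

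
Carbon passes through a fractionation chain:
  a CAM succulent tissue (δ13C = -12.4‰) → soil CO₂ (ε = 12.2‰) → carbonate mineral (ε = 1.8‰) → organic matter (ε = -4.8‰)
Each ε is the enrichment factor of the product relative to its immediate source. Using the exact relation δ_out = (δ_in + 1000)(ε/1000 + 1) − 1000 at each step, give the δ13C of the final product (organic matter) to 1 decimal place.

-3.4‰

step 1: δ = (-12.40 + 1000)·(12.2/1000 + 1) − 1000 = -0.35‰
step 2: δ = (-0.35 + 1000)·(1.8/1000 + 1) − 1000 = 1.45‰
step 3: δ = (1.45 + 1000)·(-4.8/1000 + 1) − 1000 = -3.36‰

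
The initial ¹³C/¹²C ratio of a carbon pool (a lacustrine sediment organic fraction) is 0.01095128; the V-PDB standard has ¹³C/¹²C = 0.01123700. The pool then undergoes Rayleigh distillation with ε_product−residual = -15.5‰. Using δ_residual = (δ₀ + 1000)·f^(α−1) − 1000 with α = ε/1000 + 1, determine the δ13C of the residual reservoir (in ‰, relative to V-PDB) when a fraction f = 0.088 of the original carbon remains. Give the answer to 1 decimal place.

δ₀ = (0.01095128/0.01123700 − 1)×1000 = (0.974573 − 1)×1000 = -25.427‰
α − 1 = ε/1000 = -0.0155
f^(α−1) = 0.088^(-0.0155) = 1.038390
δ_res = (-25.427 + 1000) × 1.038390 − 1000 = 1011.987 − 1000 = 11.99‰

12.0‰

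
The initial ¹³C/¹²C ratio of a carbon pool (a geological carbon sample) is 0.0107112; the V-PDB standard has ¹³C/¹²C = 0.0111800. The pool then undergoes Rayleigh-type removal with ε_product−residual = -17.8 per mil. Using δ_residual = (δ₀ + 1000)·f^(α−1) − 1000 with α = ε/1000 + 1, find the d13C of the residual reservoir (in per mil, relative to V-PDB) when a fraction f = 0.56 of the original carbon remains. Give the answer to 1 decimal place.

δ₀ = (0.0107112/0.0111800 − 1)×1000 = (0.958068 − 1)×1000 = -41.932 per mil
α − 1 = ε/1000 = -0.0178
f^(α−1) = 0.56^(-0.0178) = 1.010374
δ_res = (-41.932 + 1000) × 1.010374 − 1000 = 968.007 − 1000 = -31.99 per mil

-32.0 per mil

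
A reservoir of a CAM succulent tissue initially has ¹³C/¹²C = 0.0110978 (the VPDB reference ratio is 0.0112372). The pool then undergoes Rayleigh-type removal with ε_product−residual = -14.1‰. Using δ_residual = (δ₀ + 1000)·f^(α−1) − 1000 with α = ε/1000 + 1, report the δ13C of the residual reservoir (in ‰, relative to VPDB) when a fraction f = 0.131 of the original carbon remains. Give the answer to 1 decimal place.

16.3‰

δ₀ = (0.0110978/0.0112372 − 1)×1000 = (0.987595 − 1)×1000 = -12.405‰
α − 1 = ε/1000 = -0.0141
f^(α−1) = 0.131^(-0.0141) = 1.029074
δ_res = (-12.405 + 1000) × 1.029074 − 1000 = 1016.308 − 1000 = 16.31‰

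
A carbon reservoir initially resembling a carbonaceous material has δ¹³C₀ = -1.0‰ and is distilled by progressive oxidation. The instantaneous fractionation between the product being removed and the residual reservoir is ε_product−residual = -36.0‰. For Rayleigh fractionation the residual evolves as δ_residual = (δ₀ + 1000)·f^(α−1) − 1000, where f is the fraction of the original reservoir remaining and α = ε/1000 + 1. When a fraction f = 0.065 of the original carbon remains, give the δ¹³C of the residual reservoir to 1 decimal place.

Rayleigh residual: δ_res = (δ₀ + 1000)·f^(α−1) − 1000
α = ε/1000 + 1 = 0.96400, so α − 1 = -0.03600
f^(α−1) = 0.065^(-0.03600) = 1.103405
δ_res = (-1.0 + 1000) × 1.103405 − 1000 = 1102.302 − 1000 = 102.30‰

102.3‰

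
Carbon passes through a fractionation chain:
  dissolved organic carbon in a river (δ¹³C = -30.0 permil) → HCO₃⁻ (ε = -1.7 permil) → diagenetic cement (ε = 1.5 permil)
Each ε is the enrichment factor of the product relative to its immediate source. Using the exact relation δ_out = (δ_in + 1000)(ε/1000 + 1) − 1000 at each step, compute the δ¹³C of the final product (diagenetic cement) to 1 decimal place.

step 1: δ = (-30.00 + 1000)·(-1.7/1000 + 1) − 1000 = -31.65 permil
step 2: δ = (-31.65 + 1000)·(1.5/1000 + 1) − 1000 = -30.20 permil

-30.2 permil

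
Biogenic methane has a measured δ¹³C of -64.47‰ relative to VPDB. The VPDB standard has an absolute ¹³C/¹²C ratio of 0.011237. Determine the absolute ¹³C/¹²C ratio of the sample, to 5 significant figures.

R_sample = R_standard × (δ¹³C/1000 + 1)
R_sample = 0.011237 × (-64.47/1000 + 1) = 0.011237 × 0.935530
R_sample = 0.0105126

0.010513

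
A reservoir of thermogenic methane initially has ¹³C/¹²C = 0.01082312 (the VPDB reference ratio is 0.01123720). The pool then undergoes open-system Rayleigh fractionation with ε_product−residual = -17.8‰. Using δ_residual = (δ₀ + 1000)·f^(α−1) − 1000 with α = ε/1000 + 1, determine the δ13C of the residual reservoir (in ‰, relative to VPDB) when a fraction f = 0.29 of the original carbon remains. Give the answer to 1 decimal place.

-15.4‰

δ₀ = (0.01082312/0.01123720 − 1)×1000 = (0.963151 − 1)×1000 = -36.849‰
α − 1 = ε/1000 = -0.0178
f^(α−1) = 0.29^(-0.0178) = 1.022279
δ_res = (-36.849 + 1000) × 1.022279 − 1000 = 984.609 − 1000 = -15.39‰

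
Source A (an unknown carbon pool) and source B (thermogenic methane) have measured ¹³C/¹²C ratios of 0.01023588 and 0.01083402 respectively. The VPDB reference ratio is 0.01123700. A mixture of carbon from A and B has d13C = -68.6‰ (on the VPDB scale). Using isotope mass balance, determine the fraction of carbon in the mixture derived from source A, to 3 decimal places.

0.615

δ_A = (0.01023588/0.01123700 − 1)×1000 = (0.910909 − 1)×1000 = -89.091‰
δ_B = (0.01083402/0.01123700 − 1)×1000 = (0.964138 − 1)×1000 = -35.862‰
f_A = (δ_mix − δ_B)/(δ_A − δ_B) = (-68.6 − (-35.862))/(-89.091 − (-35.862))
f_A = -32.738 / -53.230 = 0.6150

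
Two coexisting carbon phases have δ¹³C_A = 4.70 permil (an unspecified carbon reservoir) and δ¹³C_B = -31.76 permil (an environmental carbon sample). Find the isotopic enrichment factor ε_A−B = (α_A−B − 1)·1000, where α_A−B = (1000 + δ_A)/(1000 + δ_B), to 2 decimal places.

α_A−B = (1000 + 4.70) / (1000 + -31.76) = 1004.70 / 968.24 = 1.037656
ε_A−B = (1.037656 − 1) × 1000 = 37.656 permil
(The approximation ε ≈ δ_A − δ_B would give 36.46 permil.)

37.66 permil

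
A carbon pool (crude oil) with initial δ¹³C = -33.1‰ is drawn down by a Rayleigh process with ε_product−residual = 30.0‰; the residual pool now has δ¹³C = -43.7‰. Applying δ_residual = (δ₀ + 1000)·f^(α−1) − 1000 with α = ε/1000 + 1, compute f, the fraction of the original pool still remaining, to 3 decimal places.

0.693

α − 1 = ε/1000 = 0.0300
(δ_res + 1000)/(δ₀ + 1000) = (-43.7 + 1000)/(-33.1 + 1000) = 956.3/966.9 = 0.989037
f = 0.989037^(1/0.0300) = exp(ln(0.989037)/0.0300) = exp(-0.01102/0.0300)
f = exp(-0.3674) = 0.6925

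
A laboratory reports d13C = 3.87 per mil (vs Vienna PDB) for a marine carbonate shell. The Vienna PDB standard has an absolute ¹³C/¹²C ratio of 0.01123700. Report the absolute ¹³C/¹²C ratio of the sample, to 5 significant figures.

R_sample = R_standard × (d13C/1000 + 1)
R_sample = 0.01123700 × (3.87/1000 + 1) = 0.01123700 × 1.003870
R_sample = 0.0112805

0.011280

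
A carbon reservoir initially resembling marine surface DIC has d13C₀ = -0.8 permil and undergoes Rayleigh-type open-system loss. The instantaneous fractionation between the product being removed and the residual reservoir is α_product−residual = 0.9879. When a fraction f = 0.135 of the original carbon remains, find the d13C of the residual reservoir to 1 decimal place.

Rayleigh residual: δ_res = (δ₀ + 1000)·f^(α−1) − 1000
α − 1 = -0.01210
f^(α−1) = 0.135^(-0.01210) = 1.024526
δ_res = (-0.8 + 1000) × 1.024526 − 1000 = 1023.706 − 1000 = 23.71 permil

23.7 permil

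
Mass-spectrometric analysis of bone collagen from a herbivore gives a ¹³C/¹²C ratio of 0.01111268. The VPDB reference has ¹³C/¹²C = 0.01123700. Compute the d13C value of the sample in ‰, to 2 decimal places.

-11.06‰

d13C = (R_sample / R_standard − 1) × 1000
R_sample / R_standard = 0.01111268 / 0.01123700 = 0.988937
d13C = (0.988937 − 1) × 1000 = -11.063‰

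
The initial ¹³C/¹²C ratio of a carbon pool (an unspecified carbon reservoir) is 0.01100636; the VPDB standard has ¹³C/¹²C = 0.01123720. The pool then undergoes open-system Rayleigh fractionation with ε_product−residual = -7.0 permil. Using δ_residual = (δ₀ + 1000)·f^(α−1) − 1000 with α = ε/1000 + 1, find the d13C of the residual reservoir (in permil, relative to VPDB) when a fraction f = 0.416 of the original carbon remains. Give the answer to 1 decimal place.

δ₀ = (0.01100636/0.01123720 − 1)×1000 = (0.979458 − 1)×1000 = -20.542 permil
α − 1 = ε/1000 = -0.0070
f^(α−1) = 0.416^(-0.0070) = 1.006158
δ_res = (-20.542 + 1000) × 1.006158 − 1000 = 985.489 − 1000 = -14.51 permil

-14.5 permil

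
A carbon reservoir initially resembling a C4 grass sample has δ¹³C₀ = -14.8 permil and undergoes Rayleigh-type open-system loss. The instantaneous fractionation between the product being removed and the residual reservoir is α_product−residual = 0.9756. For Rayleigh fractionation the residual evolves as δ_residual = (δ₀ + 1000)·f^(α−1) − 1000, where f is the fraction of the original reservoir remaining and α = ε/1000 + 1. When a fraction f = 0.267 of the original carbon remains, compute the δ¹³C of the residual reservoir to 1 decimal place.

17.5 permil

Rayleigh residual: δ_res = (δ₀ + 1000)·f^(α−1) − 1000
α − 1 = -0.02440
f^(α−1) = 0.267^(-0.02440) = 1.032745
δ_res = (-14.8 + 1000) × 1.032745 − 1000 = 1017.460 − 1000 = 17.46 permil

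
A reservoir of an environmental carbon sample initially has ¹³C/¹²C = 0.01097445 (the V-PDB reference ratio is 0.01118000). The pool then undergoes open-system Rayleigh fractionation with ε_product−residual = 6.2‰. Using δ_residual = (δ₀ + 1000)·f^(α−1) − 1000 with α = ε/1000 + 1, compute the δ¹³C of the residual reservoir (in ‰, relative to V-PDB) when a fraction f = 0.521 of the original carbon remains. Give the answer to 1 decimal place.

δ₀ = (0.01097445/0.01118000 − 1)×1000 = (0.981614 − 1)×1000 = -18.386‰
α − 1 = ε/1000 = 0.0062
f^(α−1) = 0.521^(0.0062) = 0.995966
δ_res = (-18.386 + 1000) × 0.995966 − 1000 = 977.654 − 1000 = -22.35‰

-22.3‰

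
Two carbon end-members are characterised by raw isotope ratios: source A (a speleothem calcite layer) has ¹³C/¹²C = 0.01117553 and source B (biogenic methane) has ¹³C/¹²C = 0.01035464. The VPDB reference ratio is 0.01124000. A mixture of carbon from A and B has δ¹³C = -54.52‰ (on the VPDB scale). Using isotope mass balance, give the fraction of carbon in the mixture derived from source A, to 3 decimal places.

0.332

δ_A = (0.01117553/0.01124000 − 1)×1000 = (0.994264 − 1)×1000 = -5.736‰
δ_B = (0.01035464/0.01124000 − 1)×1000 = (0.921231 − 1)×1000 = -78.769‰
f_A = (δ_mix − δ_B)/(δ_A − δ_B) = (-54.52 − (-78.769))/(-5.736 − (-78.769))
f_A = 24.249 / 73.033 = 0.3320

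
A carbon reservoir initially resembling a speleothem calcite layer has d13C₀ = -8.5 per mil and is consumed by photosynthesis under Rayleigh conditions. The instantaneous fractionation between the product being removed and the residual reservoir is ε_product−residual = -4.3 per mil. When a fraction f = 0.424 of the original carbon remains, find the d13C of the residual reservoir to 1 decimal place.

-4.8 per mil

Rayleigh residual: δ_res = (δ₀ + 1000)·f^(α−1) − 1000
α = ε/1000 + 1 = 0.99570, so α − 1 = -0.00430
f^(α−1) = 0.424^(-0.00430) = 1.003696
δ_res = (-8.5 + 1000) × 1.003696 − 1000 = 995.165 − 1000 = -4.84 per mil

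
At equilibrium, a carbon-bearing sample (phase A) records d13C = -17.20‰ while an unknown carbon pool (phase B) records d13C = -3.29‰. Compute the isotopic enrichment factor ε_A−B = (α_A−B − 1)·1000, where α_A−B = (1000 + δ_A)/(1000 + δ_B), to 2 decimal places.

α_A−B = (1000 + -17.20) / (1000 + -3.29) = 982.80 / 996.71 = 0.986044
ε_A−B = (0.986044 − 1) × 1000 = -13.956‰
(The approximation ε ≈ δ_A − δ_B would give -13.91‰.)

-13.96‰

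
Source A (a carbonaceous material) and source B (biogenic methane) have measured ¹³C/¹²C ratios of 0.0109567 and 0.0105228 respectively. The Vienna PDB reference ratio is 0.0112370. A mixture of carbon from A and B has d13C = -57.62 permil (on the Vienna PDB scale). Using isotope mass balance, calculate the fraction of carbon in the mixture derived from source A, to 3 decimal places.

δ_A = (0.0109567/0.0112370 − 1)×1000 = (0.975056 − 1)×1000 = -24.944 permil
δ_B = (0.0105228/0.0112370 − 1)×1000 = (0.936442 − 1)×1000 = -63.558 permil
f_A = (δ_mix − δ_B)/(δ_A − δ_B) = (-57.62 − (-63.558))/(-24.944 − (-63.558))
f_A = 5.938 / 38.614 = 0.1538

0.154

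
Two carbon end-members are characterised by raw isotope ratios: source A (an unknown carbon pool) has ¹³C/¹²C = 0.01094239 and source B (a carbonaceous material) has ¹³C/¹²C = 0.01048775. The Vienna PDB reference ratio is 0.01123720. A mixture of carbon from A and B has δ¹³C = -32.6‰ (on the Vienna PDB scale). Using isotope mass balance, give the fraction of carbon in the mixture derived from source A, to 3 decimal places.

δ_A = (0.01094239/0.01123720 − 1)×1000 = (0.973765 − 1)×1000 = -26.235‰
δ_B = (0.01048775/0.01123720 − 1)×1000 = (0.933306 − 1)×1000 = -66.694‰
f_A = (δ_mix − δ_B)/(δ_A − δ_B) = (-32.6 − (-66.694))/(-26.235 − (-66.694))
f_A = 34.094 / 40.458 = 0.8427

0.843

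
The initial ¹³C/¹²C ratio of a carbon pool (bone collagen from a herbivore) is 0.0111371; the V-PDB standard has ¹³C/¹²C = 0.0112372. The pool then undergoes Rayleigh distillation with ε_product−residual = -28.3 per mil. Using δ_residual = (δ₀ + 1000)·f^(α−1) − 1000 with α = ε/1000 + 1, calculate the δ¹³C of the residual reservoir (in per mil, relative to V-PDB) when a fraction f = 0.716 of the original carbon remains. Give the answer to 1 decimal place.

δ₀ = (0.0111371/0.0112372 − 1)×1000 = (0.991092 − 1)×1000 = -8.908 per mil
α − 1 = ε/1000 = -0.0283
f^(α−1) = 0.716^(-0.0283) = 1.009499
δ_res = (-8.908 + 1000) × 1.009499 − 1000 = 1000.507 − 1000 = 0.51 per mil

0.5 per mil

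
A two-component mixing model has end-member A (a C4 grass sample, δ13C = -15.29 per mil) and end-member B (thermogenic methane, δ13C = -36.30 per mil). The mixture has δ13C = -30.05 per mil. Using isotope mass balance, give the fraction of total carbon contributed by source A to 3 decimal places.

0.297

δ_mix = f_A·δ_A + (1 − f_A)·δ_B  ⇒  f_A = (δ_mix − δ_B)/(δ_A − δ_B)
f_A = (-30.05 − (-36.30)) / (-15.29 − (-36.30))
f_A = 6.25 / 21.01 = 0.2975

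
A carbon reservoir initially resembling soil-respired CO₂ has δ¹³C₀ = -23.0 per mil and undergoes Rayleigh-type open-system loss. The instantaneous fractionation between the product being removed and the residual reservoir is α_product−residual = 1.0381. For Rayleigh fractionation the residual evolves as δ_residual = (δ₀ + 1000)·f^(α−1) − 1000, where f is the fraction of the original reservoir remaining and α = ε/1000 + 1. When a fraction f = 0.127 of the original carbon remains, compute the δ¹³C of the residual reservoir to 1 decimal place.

-96.9 per mil

Rayleigh residual: δ_res = (δ₀ + 1000)·f^(α−1) − 1000
α − 1 = 0.03810
f^(α−1) = 0.127^(0.03810) = 0.924389
δ_res = (-23.0 + 1000) × 0.924389 − 1000 = 903.128 − 1000 = -96.87 per mil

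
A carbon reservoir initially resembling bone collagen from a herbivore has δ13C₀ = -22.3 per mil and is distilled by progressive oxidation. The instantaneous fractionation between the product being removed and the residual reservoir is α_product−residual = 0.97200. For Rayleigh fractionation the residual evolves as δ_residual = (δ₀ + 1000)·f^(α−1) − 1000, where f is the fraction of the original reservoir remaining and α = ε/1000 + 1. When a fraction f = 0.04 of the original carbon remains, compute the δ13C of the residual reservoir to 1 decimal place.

69.9 per mil

Rayleigh residual: δ_res = (δ₀ + 1000)·f^(α−1) − 1000
α − 1 = -0.02800
f^(α−1) = 0.04^(-0.02800) = 1.094315
δ_res = (-22.3 + 1000) × 1.094315 − 1000 = 1069.912 − 1000 = 69.91 per mil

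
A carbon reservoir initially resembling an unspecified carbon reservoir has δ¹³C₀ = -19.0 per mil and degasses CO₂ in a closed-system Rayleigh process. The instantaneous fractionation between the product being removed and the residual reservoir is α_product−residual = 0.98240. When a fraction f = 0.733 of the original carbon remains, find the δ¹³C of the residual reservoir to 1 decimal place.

-13.6 per mil

Rayleigh residual: δ_res = (δ₀ + 1000)·f^(α−1) − 1000
α − 1 = -0.01760
f^(α−1) = 0.733^(-0.01760) = 1.005482
δ_res = (-19.0 + 1000) × 1.005482 − 1000 = 986.378 − 1000 = -13.62 per mil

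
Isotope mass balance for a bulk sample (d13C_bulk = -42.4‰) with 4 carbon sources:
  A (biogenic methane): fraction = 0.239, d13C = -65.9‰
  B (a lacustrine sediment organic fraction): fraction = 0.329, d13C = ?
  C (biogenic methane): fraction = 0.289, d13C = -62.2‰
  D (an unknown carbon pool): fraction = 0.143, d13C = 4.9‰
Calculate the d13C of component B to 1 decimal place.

-28.5‰

Isotope mass balance: δ_bulk = Σ fᵢ·δᵢ.
-42.4 = 0.239×(-65.9) + 0.329×δ_B + 0.289×(-62.2) + 0.143×(4.9)
0.329·δ_B = -42.4 − (-33.025) = -9.375
δ_B = -9.375 / 0.329 = -28.49‰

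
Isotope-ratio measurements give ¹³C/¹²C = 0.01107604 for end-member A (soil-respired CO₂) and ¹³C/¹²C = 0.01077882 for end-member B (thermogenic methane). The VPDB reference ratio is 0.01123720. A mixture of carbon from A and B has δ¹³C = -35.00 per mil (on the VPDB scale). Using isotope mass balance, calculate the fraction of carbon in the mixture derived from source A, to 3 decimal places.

δ_A = (0.01107604/0.01123720 − 1)×1000 = (0.985658 − 1)×1000 = -14.342 per mil
δ_B = (0.01077882/0.01123720 − 1)×1000 = (0.959209 − 1)×1000 = -40.791 per mil
f_A = (δ_mix − δ_B)/(δ_A − δ_B) = (-35.00 − (-40.791))/(-14.342 − (-40.791))
f_A = 5.791 / 26.450 = 0.2190

0.219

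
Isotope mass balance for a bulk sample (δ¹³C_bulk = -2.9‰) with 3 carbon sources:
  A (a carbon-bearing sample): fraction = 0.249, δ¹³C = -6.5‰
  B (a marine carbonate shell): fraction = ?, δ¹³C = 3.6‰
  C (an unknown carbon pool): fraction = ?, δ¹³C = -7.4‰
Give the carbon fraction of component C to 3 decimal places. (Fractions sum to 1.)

0.362

Let f_C and f_B be the unknown fractions; fractions sum to 1 so f_C + f_B = 0.751.
Mass balance: Σ fᵢ·δᵢ = δ_bulk ⇒ f_C·(-7.4) + f_B·(3.6) = -2.9 − (-1.619) = -1.281
Substitute f_B = 0.751 − f_C:
f_C·(-7.4 − 3.6) = -1.281 − 0.751×(3.6) = -3.985
f_C = -3.985 / -11.0 = 0.3623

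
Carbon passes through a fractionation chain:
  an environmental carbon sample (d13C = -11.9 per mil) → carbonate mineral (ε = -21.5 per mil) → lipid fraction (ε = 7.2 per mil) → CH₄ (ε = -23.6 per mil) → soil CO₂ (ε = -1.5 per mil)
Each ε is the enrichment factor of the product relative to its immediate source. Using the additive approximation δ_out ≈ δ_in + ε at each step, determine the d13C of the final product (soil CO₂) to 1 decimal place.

step 1: δ ≈ -11.9 + (-21.5) = -33.4 per mil
step 2: δ ≈ -33.4 + (7.2) = -26.2 per mil
step 3: δ ≈ -26.2 + (-23.6) = -49.8 per mil
step 4: δ ≈ -49.8 + (-1.5) = -51.3 per mil

-51.3 per mil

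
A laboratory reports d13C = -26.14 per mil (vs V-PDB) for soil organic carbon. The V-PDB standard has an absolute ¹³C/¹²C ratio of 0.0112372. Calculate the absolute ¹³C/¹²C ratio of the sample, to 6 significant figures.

0.0109435

R_sample = R_standard × (d13C/1000 + 1)
R_sample = 0.0112372 × (-26.14/1000 + 1) = 0.0112372 × 0.973860
R_sample = 0.0109435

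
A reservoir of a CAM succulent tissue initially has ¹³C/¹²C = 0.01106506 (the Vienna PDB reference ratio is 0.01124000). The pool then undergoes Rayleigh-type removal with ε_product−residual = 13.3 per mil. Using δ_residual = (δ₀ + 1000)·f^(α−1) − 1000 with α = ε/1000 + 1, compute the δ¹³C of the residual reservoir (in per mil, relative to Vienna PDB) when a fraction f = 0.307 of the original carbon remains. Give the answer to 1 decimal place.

δ₀ = (0.01106506/0.01124000 − 1)×1000 = (0.984436 − 1)×1000 = -15.564 per mil
α − 1 = ε/1000 = 0.0133
f^(α−1) = 0.307^(0.0133) = 0.984417
δ_res = (-15.564 + 1000) × 0.984417 − 1000 = 969.095 − 1000 = -30.90 per mil

-30.9 per mil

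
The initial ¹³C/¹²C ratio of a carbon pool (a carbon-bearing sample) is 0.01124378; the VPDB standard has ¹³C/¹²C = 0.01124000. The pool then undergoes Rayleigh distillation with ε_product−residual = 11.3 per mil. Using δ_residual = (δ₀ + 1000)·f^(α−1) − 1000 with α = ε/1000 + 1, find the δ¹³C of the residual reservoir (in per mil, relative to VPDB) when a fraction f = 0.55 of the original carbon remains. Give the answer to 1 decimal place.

-6.4 per mil

δ₀ = (0.01124378/0.01124000 − 1)×1000 = (1.000336 − 1)×1000 = 0.336 per mil
α − 1 = ε/1000 = 0.0113
f^(α−1) = 0.55^(0.0113) = 0.993267
δ_res = (0.336 + 1000) × 0.993267 − 1000 = 993.601 − 1000 = -6.40 per mil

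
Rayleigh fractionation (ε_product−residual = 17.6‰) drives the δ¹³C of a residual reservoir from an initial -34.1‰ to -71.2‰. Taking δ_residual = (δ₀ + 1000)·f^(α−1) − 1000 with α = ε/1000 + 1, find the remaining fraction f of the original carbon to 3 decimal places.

0.108

α − 1 = ε/1000 = 0.0176
(δ_res + 1000)/(δ₀ + 1000) = (-71.2 + 1000)/(-34.1 + 1000) = 928.8/965.9 = 0.961590
f = 0.961590^(1/0.0176) = exp(ln(0.961590)/0.0176) = exp(-0.03917/0.0176)
f = exp(-2.2254) = 0.1080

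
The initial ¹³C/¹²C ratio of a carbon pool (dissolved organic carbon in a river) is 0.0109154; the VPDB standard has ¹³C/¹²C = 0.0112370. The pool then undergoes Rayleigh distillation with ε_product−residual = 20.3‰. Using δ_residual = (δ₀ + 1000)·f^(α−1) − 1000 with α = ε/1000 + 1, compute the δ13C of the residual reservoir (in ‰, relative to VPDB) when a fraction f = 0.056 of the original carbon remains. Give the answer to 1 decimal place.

-83.8‰

δ₀ = (0.0109154/0.0112370 − 1)×1000 = (0.971380 − 1)×1000 = -28.620‰
α − 1 = ε/1000 = 0.0203
f^(α−1) = 0.056^(0.0203) = 0.943166
δ_res = (-28.620 + 1000) × 0.943166 − 1000 = 916.173 − 1000 = -83.83‰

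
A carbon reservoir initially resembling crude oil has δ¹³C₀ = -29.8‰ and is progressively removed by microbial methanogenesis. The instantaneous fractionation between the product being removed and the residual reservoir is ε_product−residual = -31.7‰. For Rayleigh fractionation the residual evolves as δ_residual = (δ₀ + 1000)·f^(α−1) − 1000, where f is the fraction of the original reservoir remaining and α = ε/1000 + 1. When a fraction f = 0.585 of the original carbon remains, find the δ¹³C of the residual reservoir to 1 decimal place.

Rayleigh residual: δ_res = (δ₀ + 1000)·f^(α−1) − 1000
α = ε/1000 + 1 = 0.96830, so α − 1 = -0.03170
f^(α−1) = 0.585^(-0.03170) = 1.017141
δ_res = (-29.8 + 1000) × 1.017141 − 1000 = 986.830 − 1000 = -13.17‰

-13.2‰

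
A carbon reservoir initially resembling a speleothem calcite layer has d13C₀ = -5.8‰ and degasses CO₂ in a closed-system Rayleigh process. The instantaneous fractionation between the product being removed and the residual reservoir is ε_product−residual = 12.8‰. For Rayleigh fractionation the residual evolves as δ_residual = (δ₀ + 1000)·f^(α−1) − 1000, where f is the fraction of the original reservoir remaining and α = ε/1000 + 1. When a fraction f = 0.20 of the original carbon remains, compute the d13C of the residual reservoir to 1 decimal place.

-26.1‰

Rayleigh residual: δ_res = (δ₀ + 1000)·f^(α−1) − 1000
α = ε/1000 + 1 = 1.01280, so α − 1 = 0.01280
f^(α−1) = 0.20^(0.01280) = 0.979610
δ_res = (-5.8 + 1000) × 0.979610 − 1000 = 973.928 − 1000 = -26.07‰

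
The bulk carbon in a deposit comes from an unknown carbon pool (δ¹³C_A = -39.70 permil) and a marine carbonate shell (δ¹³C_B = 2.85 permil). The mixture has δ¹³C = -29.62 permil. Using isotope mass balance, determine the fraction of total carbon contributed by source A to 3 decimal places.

0.763

δ_mix = f_A·δ_A + (1 − f_A)·δ_B  ⇒  f_A = (δ_mix − δ_B)/(δ_A − δ_B)
f_A = (-29.62 − (2.85)) / (-39.70 − (2.85))
f_A = -32.47 / -42.55 = 0.7631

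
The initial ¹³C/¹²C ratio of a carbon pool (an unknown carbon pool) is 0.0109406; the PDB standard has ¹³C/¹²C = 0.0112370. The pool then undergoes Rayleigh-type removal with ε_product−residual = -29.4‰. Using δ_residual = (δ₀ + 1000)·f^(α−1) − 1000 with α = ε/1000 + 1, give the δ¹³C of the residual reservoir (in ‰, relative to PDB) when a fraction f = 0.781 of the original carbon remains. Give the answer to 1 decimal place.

-19.3‰

δ₀ = (0.0109406/0.0112370 − 1)×1000 = (0.973623 − 1)×1000 = -26.377‰
α − 1 = ε/1000 = -0.0294
f^(α−1) = 0.781^(-0.0294) = 1.007294
δ_res = (-26.377 + 1000) × 1.007294 − 1000 = 980.724 − 1000 = -19.28‰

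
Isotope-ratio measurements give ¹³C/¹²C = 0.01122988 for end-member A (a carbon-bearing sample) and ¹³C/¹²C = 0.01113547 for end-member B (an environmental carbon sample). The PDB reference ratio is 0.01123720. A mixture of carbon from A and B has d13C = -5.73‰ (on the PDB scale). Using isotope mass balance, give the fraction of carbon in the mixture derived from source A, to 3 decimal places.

δ_A = (0.01122988/0.01123720 − 1)×1000 = (0.999349 − 1)×1000 = -0.651‰
δ_B = (0.01113547/0.01123720 − 1)×1000 = (0.990947 − 1)×1000 = -9.053‰
f_A = (δ_mix − δ_B)/(δ_A − δ_B) = (-5.73 − (-9.053))/(-0.651 − (-9.053))
f_A = 3.323 / 8.402 = 0.3955

0.396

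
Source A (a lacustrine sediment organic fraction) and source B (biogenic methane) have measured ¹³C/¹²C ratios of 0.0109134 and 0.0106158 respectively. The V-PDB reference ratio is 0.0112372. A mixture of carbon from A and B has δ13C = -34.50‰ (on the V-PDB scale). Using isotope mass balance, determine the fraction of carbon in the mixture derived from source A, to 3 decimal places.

0.785

δ_A = (0.0109134/0.0112372 − 1)×1000 = (0.971185 − 1)×1000 = -28.815‰
δ_B = (0.0106158/0.0112372 − 1)×1000 = (0.944702 − 1)×1000 = -55.298‰
f_A = (δ_mix − δ_B)/(δ_A − δ_B) = (-34.50 − (-55.298))/(-28.815 − (-55.298))
f_A = 20.798 / 26.483 = 0.7853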